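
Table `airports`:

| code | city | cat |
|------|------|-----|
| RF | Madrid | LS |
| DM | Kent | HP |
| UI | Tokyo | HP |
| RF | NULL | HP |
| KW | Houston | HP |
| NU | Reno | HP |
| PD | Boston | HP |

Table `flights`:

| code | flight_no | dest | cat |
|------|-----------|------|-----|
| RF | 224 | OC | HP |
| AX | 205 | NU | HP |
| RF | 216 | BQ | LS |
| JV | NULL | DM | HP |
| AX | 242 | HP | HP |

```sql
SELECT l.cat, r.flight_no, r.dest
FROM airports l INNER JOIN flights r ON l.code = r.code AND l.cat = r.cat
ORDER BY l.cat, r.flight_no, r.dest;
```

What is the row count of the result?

2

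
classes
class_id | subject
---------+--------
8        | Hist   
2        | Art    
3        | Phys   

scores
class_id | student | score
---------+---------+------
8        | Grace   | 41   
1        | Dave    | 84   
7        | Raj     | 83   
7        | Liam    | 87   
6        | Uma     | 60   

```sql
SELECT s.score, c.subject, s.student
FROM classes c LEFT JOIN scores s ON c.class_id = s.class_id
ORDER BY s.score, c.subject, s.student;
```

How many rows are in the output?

LEFT JOIN keeps every row from `classes`; unmatched rows get NULL for `scores`'s columns.
Matching on c.class_id = s.class_id.
- c row (class_id=8): matches 1 s row(s) → 1 output row(s).
- c row (class_id=2): no match → kept, s columns NULL.
- c row (class_id=3): no match → kept, s columns NULL.
Total: 1 matched + 2 padded = 3 rows.

3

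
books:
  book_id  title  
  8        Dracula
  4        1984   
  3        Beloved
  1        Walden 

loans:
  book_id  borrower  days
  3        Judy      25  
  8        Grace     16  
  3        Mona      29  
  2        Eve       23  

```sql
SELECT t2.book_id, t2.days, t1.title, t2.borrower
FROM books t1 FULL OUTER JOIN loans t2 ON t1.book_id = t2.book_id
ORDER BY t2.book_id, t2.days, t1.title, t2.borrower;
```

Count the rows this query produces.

FULL OUTER JOIN keeps every row from both sides; unmatched rows get NULL for the other side's columns.
Matching on t1.book_id = t2.book_id.
Matched pairs: 3; unmatched t1 rows kept: 2; unmatched t2 rows kept: 1.
Total: 3 matched + 3 padded = 6 rows.

6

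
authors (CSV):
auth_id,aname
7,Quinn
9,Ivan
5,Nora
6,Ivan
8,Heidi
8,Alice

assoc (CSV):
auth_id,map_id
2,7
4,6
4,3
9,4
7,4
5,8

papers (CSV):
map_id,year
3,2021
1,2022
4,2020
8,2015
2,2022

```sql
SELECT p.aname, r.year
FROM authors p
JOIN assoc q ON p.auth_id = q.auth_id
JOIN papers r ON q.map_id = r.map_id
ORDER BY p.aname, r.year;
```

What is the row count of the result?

3

Step 1 — p INNER JOIN q on auth_id → 3 row(s).
Then INNER JOIN `papers r` on map_id: keep only rows whose q.map_id appears in r.
Result: 3 row(s).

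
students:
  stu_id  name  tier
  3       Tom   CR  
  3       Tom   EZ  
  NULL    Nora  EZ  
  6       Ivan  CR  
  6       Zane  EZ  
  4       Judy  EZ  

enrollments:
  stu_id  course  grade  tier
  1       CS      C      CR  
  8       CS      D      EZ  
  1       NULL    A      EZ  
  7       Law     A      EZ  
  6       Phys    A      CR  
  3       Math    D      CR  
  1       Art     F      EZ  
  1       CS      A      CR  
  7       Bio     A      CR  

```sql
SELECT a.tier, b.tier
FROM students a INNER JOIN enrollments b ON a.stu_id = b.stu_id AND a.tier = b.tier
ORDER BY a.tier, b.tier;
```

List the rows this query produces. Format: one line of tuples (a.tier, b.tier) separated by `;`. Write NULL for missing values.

INNER JOIN keeps only pairs where the ON condition holds.
Matching on a.stu_id = b.stu_id AND a.tier = b.tier. A NULL in a compared column never satisfies the condition.
Matched pairs: 2.

(CR, CR); (CR, CR)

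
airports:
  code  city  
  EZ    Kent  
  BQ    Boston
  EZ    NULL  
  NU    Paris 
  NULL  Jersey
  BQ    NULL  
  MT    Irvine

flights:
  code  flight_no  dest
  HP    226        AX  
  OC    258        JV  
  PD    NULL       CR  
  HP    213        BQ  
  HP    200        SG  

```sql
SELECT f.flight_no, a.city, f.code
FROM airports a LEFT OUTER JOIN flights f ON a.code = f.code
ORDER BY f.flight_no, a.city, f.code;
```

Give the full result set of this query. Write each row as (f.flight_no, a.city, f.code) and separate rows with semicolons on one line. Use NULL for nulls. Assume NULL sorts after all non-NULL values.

(NULL, Boston, NULL); (NULL, Irvine, NULL); (NULL, Jersey, NULL); (NULL, Kent, NULL); (NULL, Paris, NULL); (NULL, NULL, NULL); (NULL, NULL, NULL)

LEFT JOIN keeps every row from `airports`; unmatched rows get NULL for `flights`'s columns.
Matching on a.code = f.code. A NULL in a compared column never satisfies the condition.
- a[0] code=EZ → no match; kept with NULLs on the f side.
- a[1] code=BQ → no match; kept with NULLs on the f side.
- a[2] code=EZ → no match; kept with NULLs on the f side.
- a[3] code=NU → no match; kept with NULLs on the f side.
- a[4] code=NULL → no match; kept with NULLs on the f side.
- a[5] code=BQ → no match; kept with NULLs on the f side.
- a[6] code=MT → no match; kept with NULLs on the f side.
After projecting and ordering:
f.flight_no | a.city | f.code
NULL | Boston | NULL
NULL | Irvine | NULL
NULL | Jersey | NULL
NULL | Kent | NULL
NULL | Paris | NULL
NULL | NULL | NULL
NULL | NULL | NULL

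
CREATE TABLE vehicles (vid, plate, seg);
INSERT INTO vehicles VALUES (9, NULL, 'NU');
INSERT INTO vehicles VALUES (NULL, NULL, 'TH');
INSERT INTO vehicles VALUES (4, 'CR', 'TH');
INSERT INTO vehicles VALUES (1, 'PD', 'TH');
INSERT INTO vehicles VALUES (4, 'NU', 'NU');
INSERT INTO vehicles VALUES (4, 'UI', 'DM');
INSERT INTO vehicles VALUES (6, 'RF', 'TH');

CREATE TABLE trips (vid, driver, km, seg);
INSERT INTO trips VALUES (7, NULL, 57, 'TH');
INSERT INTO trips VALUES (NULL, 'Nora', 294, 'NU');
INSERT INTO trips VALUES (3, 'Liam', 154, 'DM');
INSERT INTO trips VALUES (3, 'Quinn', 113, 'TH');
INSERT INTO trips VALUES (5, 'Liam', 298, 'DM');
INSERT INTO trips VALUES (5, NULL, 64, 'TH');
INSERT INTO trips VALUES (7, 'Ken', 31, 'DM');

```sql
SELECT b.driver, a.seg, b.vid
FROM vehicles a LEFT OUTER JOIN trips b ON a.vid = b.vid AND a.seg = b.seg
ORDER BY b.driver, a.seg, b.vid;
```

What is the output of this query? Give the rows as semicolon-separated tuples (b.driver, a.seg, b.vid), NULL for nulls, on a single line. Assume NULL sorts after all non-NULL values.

(NULL, DM, NULL); (NULL, NU, NULL); (NULL, NU, NULL); (NULL, TH, NULL); (NULL, TH, NULL); (NULL, TH, NULL); (NULL, TH, NULL)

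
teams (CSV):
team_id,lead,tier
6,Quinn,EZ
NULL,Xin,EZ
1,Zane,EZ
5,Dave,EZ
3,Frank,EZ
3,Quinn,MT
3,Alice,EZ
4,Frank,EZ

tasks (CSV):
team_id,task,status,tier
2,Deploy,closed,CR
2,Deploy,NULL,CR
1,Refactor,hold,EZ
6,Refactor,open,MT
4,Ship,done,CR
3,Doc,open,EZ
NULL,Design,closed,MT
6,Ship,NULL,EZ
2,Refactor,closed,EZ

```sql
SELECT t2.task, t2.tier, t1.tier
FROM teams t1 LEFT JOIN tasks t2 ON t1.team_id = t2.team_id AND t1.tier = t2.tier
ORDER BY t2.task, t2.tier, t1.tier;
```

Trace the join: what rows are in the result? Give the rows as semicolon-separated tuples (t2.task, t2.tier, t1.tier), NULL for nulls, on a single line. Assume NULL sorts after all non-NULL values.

LEFT JOIN keeps every row from `teams`; unmatched rows get NULL for `tasks`'s columns.
Matching on t1.team_id = t2.team_id AND t1.tier = t2.tier. A NULL in a compared column never satisfies the condition.
- t1[0] team_id=6, tier=EZ → 1 match(es) in t2 → 1 row(s).
- t1[1] team_id=NULL, tier=EZ → no match; kept with NULLs on the t2 side.
- t1[2] team_id=1, tier=EZ → 1 match(es) in t2 → 1 row(s).
- t1[3] team_id=5, tier=EZ → no match; kept with NULLs on the t2 side.
- t1[4] team_id=3, tier=EZ → 1 match(es) in t2 → 1 row(s).
- t1[5] team_id=3, tier=MT → no match; kept with NULLs on the t2 side.
- t1[6] team_id=3, tier=EZ → 1 match(es) in t2 → 1 row(s).
- t1[7] team_id=4, tier=EZ → no match; kept with NULLs on the t2 side.
After projecting and ordering:
t2.task | t2.tier | t1.tier
Doc | EZ | EZ
Doc | EZ | EZ
Refactor | EZ | EZ
Ship | EZ | EZ
NULL | NULL | EZ
NULL | NULL | EZ
NULL | NULL | EZ
NULL | NULL | MT

(Doc, EZ, EZ); (Doc, EZ, EZ); (Refactor, EZ, EZ); (Ship, EZ, EZ); (NULL, NULL, EZ); (NULL, NULL, EZ); (NULL, NULL, EZ); (NULL, NULL, MT)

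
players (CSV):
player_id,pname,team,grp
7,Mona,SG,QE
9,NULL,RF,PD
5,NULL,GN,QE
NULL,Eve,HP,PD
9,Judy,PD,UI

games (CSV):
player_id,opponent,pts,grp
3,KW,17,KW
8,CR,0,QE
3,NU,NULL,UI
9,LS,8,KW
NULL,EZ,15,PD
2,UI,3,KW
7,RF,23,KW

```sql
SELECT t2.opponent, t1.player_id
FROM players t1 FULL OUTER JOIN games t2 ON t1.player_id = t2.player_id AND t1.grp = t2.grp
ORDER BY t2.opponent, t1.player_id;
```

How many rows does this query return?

FULL OUTER JOIN keeps every row from both sides; unmatched rows get NULL for the other side's columns.
Matching on t1.player_id = t2.player_id AND t1.grp = t2.grp. A NULL in a compared column never satisfies the condition.
- player_id=7, grp=QE: no t2 row matches, row kept with t2 columns NULL.
- player_id=9, grp=PD: no t2 row matches, row kept with t2 columns NULL.
- player_id=5, grp=QE: no t2 row matches, row kept with t2 columns NULL.
- player_id=NULL, grp=PD: no t2 row matches, row kept with t2 columns NULL.
- player_id=9, grp=UI: no t2 row matches, row kept with t2 columns NULL.
- plus 7 unmatched t2 row(s), each kept with NULL t1 columns.
Total: 0 matched + 12 padded = 12 rows.

12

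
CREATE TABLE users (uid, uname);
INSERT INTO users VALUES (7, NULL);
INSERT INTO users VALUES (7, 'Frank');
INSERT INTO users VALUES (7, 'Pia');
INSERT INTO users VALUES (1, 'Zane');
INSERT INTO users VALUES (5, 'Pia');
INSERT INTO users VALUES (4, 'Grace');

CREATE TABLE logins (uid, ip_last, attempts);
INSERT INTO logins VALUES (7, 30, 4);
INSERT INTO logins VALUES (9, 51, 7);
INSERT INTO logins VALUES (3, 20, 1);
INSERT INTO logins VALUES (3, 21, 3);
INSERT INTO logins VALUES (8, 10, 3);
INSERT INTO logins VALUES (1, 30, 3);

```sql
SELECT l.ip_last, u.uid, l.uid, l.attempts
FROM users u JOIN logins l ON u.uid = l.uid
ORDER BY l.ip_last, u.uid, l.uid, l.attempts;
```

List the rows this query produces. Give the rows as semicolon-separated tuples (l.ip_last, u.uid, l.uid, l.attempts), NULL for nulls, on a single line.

INNER JOIN keeps only pairs where the ON condition holds.
Matching on u.uid = l.uid.
- uid=7: 1 matching l row(s), so 1 row(s) emitted.
- uid=7: 1 matching l row(s), so 1 row(s) emitted.
- uid=7: 1 matching l row(s), so 1 row(s) emitted.
- uid=1: 1 matching l row(s), so 1 row(s) emitted.
- uid=5: no matching l row, dropped.
- uid=4: no matching l row, dropped.
After projecting and ordering:
l.ip_last | u.uid | l.uid | l.attempts
30 | 1 | 1 | 3
30 | 7 | 7 | 4
30 | 7 | 7 | 4
30 | 7 | 7 | 4

(30, 1, 1, 3); (30, 7, 7, 4); (30, 7, 7, 4); (30, 7, 7, 4)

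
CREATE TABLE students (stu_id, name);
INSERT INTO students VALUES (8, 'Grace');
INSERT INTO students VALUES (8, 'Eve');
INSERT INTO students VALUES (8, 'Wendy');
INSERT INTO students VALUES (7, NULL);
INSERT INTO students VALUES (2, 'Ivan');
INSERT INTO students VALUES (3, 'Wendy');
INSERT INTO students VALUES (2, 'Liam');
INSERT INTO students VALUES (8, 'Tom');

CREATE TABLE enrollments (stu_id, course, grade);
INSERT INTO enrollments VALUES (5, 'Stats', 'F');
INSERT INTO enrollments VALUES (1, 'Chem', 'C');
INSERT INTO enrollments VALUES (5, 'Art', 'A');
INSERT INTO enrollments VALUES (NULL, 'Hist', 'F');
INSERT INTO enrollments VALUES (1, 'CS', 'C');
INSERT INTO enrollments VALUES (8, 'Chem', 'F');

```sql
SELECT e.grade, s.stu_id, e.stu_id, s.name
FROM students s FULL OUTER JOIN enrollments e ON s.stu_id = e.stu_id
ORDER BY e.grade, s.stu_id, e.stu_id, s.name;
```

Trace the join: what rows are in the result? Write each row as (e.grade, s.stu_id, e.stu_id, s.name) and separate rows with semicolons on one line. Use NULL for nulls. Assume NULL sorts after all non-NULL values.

FULL OUTER JOIN keeps every row from both sides; unmatched rows get NULL for the other side's columns.
Matching on s.stu_id = e.stu_id. A NULL in a compared column never satisfies the condition.
- s[0] stu_id=8 → 1 match(es) in e → 1 row(s).
- s[1] stu_id=8 → 1 match(es) in e → 1 row(s).
- s[2] stu_id=8 → 1 match(es) in e → 1 row(s).
- s[3] stu_id=7 → no match; kept with NULLs on the e side.
- s[4] stu_id=2 → no match; kept with NULLs on the e side.
- s[5] stu_id=3 → no match; kept with NULLs on the e side.
- s[6] stu_id=2 → no match; kept with NULLs on the e side.
- s[7] stu_id=8 → 1 match(es) in e → 1 row(s).
- 5 e row(s) had no s match → kept, s columns NULL.

(A, NULL, 5, NULL); (C, NULL, 1, NULL); (C, NULL, 1, NULL); (F, 8, 8, Eve); (F, 8, 8, Grace); (F, 8, 8, Tom); (F, 8, 8, Wendy); (F, NULL, 5, NULL); (F, NULL, NULL, NULL); (NULL, 2, NULL, Ivan); (NULL, 2, NULL, Liam); (NULL, 3, NULL, Wendy); (NULL, 7, NULL, NULL)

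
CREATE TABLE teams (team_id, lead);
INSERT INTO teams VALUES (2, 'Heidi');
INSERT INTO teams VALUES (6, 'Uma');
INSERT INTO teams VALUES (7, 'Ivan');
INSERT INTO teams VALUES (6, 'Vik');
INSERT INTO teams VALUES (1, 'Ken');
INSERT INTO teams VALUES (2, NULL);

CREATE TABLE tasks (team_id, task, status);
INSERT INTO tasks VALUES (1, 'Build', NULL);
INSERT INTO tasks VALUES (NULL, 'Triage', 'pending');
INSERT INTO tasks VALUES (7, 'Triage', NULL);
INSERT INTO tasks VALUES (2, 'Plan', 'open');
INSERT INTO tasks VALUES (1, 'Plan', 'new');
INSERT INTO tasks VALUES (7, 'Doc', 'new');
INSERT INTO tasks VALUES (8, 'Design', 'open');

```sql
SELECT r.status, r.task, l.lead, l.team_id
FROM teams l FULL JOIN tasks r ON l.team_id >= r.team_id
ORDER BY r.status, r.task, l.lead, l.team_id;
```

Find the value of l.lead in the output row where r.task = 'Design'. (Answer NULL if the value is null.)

FULL OUTER JOIN keeps every row from both sides; unmatched rows get NULL for the other side's columns.
Matching on l.team_id >= r.team_id. A NULL in a compared column never satisfies the condition.
- l row (team_id=2): matches 3 r row(s) → 3 output row(s).
- l row (team_id=6): matches 3 r row(s) → 3 output row(s).
- l row (team_id=7): matches 5 r row(s) → 5 output row(s).
- l row (team_id=6): matches 3 r row(s) → 3 output row(s).
- l row (team_id=1): matches 2 r row(s) → 2 output row(s).
- l row (team_id=2): matches 3 r row(s) → 3 output row(s).
- 2 r row(s) had no l match → kept, l columns NULL.

NULL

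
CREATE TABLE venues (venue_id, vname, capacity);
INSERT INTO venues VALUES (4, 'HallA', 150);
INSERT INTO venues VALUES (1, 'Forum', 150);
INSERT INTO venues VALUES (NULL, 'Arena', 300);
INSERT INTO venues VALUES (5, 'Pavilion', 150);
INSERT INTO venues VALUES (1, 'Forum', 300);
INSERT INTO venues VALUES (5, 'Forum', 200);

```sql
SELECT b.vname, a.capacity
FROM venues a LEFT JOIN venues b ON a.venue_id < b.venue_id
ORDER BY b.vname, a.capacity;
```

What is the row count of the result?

LEFT JOIN keeps every row from `venues a`; unmatched rows get NULL for `venues b`'s columns.
Matching on a.venue_id < b.venue_id. A NULL in a compared column never satisfies the condition.
Matched pairs: 8; unmatched a rows kept: 3.
Total: 8 matched + 3 padded = 11 rows.

11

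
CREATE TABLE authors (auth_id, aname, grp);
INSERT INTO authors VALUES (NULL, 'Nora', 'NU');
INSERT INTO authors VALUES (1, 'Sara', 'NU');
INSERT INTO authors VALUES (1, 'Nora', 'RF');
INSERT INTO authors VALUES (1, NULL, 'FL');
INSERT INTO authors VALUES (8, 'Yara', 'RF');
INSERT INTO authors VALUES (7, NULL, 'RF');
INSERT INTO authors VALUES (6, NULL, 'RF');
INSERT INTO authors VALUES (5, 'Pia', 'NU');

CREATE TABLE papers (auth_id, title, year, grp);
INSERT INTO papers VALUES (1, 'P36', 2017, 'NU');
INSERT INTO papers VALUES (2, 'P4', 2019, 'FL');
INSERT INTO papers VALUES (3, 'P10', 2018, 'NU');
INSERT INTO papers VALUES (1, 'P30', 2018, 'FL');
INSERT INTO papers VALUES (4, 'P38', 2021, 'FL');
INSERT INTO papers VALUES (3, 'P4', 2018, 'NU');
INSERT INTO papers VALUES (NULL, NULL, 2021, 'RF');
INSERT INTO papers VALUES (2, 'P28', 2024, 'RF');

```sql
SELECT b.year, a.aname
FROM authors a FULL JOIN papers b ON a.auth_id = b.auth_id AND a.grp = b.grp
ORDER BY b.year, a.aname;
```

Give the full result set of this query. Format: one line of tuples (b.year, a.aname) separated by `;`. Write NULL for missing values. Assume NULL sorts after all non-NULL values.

(2017, Sara); (2018, NULL); (2018, NULL); (2018, NULL); (2019, NULL); (2021, NULL); (2021, NULL); (2024, NULL); (NULL, Nora); (NULL, Nora); (NULL, Pia); (NULL, Yara); (NULL, NULL); (NULL, NULL)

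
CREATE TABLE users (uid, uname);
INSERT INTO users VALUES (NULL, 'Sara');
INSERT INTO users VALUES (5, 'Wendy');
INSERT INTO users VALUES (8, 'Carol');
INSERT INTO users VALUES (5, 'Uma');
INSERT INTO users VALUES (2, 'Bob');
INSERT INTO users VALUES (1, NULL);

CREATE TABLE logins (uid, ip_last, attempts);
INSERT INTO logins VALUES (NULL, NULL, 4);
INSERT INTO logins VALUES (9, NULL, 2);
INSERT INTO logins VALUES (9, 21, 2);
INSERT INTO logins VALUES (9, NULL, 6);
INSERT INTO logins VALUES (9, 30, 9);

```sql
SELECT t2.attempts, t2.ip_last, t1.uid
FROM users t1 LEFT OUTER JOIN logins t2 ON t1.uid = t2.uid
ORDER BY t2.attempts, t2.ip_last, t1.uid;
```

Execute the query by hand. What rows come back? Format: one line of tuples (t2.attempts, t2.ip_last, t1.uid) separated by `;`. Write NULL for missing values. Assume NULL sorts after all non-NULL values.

LEFT JOIN keeps every row from `users`; unmatched rows get NULL for `logins`'s columns.
Matching on t1.uid = t2.uid. A NULL in a compared column never satisfies the condition.
- t1[0] uid=NULL → no match; kept with NULLs on the t2 side.
- t1[1] uid=5 → no match; kept with NULLs on the t2 side.
- t1[2] uid=8 → no match; kept with NULLs on the t2 side.
- t1[3] uid=5 → no match; kept with NULLs on the t2 side.
- t1[4] uid=2 → no match; kept with NULLs on the t2 side.
- t1[5] uid=1 → no match; kept with NULLs on the t2 side.
After projecting and ordering:
t2.attempts | t2.ip_last | t1.uid
NULL | NULL | 1
NULL | NULL | 2
NULL | NULL | 5
NULL | NULL | 5
NULL | NULL | 8
NULL | NULL | NULL

(NULL, NULL, 1); (NULL, NULL, 2); (NULL, NULL, 5); (NULL, NULL, 5); (NULL, NULL, 8); (NULL, NULL, NULL)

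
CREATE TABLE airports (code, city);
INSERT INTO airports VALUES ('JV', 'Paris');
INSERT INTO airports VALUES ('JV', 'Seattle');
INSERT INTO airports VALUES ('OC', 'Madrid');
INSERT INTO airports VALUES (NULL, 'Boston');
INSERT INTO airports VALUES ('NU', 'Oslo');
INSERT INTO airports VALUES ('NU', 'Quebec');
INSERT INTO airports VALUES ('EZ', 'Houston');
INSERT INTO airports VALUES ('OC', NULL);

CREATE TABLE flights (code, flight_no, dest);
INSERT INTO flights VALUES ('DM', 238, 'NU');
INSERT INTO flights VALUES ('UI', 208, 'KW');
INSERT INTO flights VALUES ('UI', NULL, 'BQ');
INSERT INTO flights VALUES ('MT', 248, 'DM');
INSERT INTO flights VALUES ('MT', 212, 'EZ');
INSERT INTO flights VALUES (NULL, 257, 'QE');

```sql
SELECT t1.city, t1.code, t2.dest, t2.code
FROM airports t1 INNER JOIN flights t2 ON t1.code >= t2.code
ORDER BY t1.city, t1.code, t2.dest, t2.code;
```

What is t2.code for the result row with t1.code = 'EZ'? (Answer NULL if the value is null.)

DM

INNER JOIN keeps only pairs where the ON condition holds.
Matching on t1.code >= t2.code. A NULL in a compared column never satisfies the condition.
- t1 (code=JV) pairs with 1 row(s) of t2.
- t1 (code=JV) pairs with 1 row(s) of t2.
- t1 (code=OC) pairs with 3 row(s) of t2.
- t1 (code=NULL) has no partner → excluded.
- t1 (code=NU) pairs with 3 row(s) of t2.
- t1 (code=NU) pairs with 3 row(s) of t2.
- t1 (code=EZ) pairs with 1 row(s) of t2.
- t1 (code=OC) pairs with 3 row(s) of t2.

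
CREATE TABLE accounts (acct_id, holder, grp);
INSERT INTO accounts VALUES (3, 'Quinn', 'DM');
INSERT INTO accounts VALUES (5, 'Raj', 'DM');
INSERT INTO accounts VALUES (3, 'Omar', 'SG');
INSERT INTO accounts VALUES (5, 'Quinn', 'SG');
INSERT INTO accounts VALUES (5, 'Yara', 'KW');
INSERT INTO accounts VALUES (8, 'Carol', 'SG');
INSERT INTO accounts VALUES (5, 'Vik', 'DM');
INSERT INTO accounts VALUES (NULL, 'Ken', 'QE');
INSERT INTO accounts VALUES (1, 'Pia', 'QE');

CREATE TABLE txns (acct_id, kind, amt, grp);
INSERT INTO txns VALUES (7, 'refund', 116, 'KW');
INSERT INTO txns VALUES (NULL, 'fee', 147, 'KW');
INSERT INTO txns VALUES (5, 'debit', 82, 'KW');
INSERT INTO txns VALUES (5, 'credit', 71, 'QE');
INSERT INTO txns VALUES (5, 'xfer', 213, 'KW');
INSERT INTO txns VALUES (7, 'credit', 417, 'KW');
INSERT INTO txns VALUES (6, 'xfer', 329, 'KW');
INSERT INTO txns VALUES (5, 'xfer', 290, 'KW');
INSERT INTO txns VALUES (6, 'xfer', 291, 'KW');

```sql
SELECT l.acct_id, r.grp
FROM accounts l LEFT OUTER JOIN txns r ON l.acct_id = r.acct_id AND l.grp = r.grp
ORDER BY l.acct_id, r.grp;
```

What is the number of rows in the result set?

11

LEFT JOIN keeps every row from `accounts`; unmatched rows get NULL for `txns`'s columns.
Matching on l.acct_id = r.acct_id AND l.grp = r.grp. A NULL in a compared column never satisfies the condition.
- acct_id=3, grp=DM: no r row matches, row kept with r columns NULL.
- acct_id=5, grp=DM: no r row matches, row kept with r columns NULL.
- acct_id=3, grp=SG: no r row matches, row kept with r columns NULL.
- acct_id=5, grp=SG: no r row matches, row kept with r columns NULL.
- acct_id=5, grp=KW: 3 matching r row(s), so 3 row(s) emitted.
- acct_id=8, grp=SG: no r row matches, row kept with r columns NULL.
- acct_id=5, grp=DM: no r row matches, row kept with r columns NULL.
- acct_id=NULL, grp=QE: no r row matches, row kept with r columns NULL.
- acct_id=1, grp=QE: no r row matches, row kept with r columns NULL.
Total: 3 matched + 8 padded = 11 rows.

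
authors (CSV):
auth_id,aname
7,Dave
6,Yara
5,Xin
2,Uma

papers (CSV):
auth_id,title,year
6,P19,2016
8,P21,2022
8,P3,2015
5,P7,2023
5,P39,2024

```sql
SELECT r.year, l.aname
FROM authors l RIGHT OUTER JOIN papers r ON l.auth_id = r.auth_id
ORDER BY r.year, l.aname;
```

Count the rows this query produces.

RIGHT JOIN keeps every row from `papers`; unmatched rows get NULL for `authors`'s columns.
Matching on l.auth_id = r.auth_id.
- l (auth_id=7) has no partner in r.
- l (auth_id=6) pairs with 1 row(s) of r.
- l (auth_id=5) pairs with 2 row(s) of r.
- l (auth_id=2) has no partner in r.
- plus 2 unmatched r row(s), each kept with NULL l columns.
Total: 3 matched + 2 padded = 5 rows.

5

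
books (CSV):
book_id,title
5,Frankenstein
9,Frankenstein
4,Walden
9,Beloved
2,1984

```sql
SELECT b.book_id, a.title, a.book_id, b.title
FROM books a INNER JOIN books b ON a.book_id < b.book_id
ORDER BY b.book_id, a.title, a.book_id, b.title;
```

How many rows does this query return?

INNER JOIN keeps only pairs where the ON condition holds.
Matching on a.book_id < b.book_id.
Matched pairs: 9.
Total: 9 rows.

9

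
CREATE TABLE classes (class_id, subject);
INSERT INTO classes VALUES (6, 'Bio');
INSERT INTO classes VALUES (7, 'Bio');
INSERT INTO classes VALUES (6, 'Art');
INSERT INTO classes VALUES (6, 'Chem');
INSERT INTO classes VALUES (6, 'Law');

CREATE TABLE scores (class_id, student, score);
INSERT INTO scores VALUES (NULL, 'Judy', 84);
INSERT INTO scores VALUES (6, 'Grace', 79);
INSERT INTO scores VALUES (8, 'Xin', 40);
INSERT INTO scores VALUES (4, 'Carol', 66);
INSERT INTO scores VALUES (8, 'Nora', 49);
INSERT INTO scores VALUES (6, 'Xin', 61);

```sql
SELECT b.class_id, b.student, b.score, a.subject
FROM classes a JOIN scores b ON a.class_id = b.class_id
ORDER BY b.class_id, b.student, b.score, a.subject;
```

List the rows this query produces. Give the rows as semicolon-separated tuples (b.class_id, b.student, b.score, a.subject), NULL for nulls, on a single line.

(6, Grace, 79, Art); (6, Grace, 79, Bio); (6, Grace, 79, Chem); (6, Grace, 79, Law); (6, Xin, 61, Art); (6, Xin, 61, Bio); (6, Xin, 61, Chem); (6, Xin, 61, Law)

INNER JOIN keeps only pairs where the ON condition holds.
Matching on a.class_id = b.class_id. A NULL in a compared column never satisfies the condition.
- a row (class_id=6): matches 2 b row(s) → 2 output row(s).
- a row (class_id=7): no match → dropped.
- a row (class_id=6): matches 2 b row(s) → 2 output row(s).
- a row (class_id=6): matches 2 b row(s) → 2 output row(s).
- a row (class_id=6): matches 2 b row(s) → 2 output row(s).
After projecting and ordering:
b.class_id | b.student | b.score | a.subject
6 | Grace | 79 | Art
6 | Grace | 79 | Bio
6 | Grace | 79 | Chem
6 | Grace | 79 | Law
6 | Xin | 61 | Art
6 | Xin | 61 | Bio
6 | Xin | 61 | Chem
6 | Xin | 61 | Law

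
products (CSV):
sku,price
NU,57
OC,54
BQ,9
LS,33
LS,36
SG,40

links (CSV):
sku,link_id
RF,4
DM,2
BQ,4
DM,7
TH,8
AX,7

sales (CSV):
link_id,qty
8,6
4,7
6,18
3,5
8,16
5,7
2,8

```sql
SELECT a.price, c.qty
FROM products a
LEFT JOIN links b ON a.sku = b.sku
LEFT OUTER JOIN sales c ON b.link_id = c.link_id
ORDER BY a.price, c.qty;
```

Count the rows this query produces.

6

Joins associate left-to-right: products LEFT JOIN links on sku gives 6 intermediate row(s).
Then LEFT JOIN `sales c` on link_id: each of those 6 rows is kept; rows whose b.link_id has no match in c get NULL for c's columns.
Result: 6 row(s).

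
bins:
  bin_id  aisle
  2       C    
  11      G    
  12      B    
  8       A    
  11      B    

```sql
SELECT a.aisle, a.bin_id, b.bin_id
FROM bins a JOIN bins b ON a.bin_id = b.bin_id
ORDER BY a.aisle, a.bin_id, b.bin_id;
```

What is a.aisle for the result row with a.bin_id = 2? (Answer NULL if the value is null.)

C

INNER JOIN keeps only pairs where the ON condition holds.
Matching on a.bin_id = b.bin_id.
- bin_id=2: 1 matching b row(s), so 1 row(s) emitted.
- bin_id=11: 2 matching b row(s), so 2 row(s) emitted.
- bin_id=12: 1 matching b row(s), so 1 row(s) emitted.
- bin_id=8: 1 matching b row(s), so 1 row(s) emitted.
- bin_id=11: 2 matching b row(s), so 2 row(s) emitted.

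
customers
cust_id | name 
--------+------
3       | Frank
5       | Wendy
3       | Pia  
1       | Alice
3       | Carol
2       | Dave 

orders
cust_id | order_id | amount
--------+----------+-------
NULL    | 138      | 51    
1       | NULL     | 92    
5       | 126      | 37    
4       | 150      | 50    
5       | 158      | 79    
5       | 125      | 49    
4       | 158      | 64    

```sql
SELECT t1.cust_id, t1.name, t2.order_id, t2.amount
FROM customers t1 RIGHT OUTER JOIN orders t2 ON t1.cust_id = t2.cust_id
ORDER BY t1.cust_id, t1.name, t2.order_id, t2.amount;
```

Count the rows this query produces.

RIGHT JOIN keeps every row from `orders`; unmatched rows get NULL for `customers`'s columns.
Matching on t1.cust_id = t2.cust_id. A NULL in a compared column never satisfies the condition.
- t1[0] cust_id=3 → no match.
- t1[1] cust_id=5 → 3 match(es) in t2 → 3 row(s).
- t1[2] cust_id=3 → no match.
- t1[3] cust_id=1 → 1 match(es) in t2 → 1 row(s).
- t1[4] cust_id=3 → no match.
- t1[5] cust_id=2 → no match.
- 3 row(s) from t2 found no t1 partner → padded with NULL.
Total: 4 matched + 3 padded = 7 rows.

7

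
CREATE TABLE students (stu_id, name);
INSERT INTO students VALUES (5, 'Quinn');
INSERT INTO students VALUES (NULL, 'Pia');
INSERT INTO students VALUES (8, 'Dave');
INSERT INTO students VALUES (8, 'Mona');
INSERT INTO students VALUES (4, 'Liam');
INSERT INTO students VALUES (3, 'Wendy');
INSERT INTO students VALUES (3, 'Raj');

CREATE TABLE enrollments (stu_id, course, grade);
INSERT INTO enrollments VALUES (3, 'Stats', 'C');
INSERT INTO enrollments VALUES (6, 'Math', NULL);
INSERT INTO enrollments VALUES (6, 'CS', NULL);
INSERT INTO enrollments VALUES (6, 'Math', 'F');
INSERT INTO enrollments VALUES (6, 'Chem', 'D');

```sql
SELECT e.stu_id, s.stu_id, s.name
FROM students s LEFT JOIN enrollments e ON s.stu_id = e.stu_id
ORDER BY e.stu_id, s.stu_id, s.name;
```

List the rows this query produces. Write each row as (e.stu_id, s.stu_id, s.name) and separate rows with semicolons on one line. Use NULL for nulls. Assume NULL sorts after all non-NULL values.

(3, 3, Raj); (3, 3, Wendy); (NULL, 4, Liam); (NULL, 5, Quinn); (NULL, 8, Dave); (NULL, 8, Mona); (NULL, NULL, Pia)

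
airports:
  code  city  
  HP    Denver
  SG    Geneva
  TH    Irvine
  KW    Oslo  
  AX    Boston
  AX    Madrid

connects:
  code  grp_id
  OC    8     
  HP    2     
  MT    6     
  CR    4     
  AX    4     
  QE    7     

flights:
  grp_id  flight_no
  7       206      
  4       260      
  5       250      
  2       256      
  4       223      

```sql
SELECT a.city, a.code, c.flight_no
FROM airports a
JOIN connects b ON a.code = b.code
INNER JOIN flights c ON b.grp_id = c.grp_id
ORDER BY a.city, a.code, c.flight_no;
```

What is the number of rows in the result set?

5

Step 1 — a INNER JOIN b on code → 3 row(s).
Then INNER JOIN `flights c` on grp_id: keep only rows whose b.grp_id appears in c.
Result: 5 row(s).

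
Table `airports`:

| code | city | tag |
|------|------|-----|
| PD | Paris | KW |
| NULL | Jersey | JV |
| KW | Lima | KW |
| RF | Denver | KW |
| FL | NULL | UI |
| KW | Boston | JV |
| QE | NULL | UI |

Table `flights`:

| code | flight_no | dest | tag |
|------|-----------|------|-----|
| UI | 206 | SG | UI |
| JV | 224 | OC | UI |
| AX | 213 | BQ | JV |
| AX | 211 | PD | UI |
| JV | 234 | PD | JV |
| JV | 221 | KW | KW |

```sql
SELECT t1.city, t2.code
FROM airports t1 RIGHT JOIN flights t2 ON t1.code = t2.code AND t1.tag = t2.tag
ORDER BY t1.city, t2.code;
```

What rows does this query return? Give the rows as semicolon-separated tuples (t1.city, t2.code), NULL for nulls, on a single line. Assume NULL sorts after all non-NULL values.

RIGHT JOIN keeps every row from `flights`; unmatched rows get NULL for `airports`'s columns.
Matching on t1.code = t2.code AND t1.tag = t2.tag. A NULL in a compared column never satisfies the condition.
- t1 row (code=PD, tag=KW): no match.
- t1 row (code=NULL, tag=JV): no match.
- t1 row (code=KW, tag=KW): no match.
- t1 row (code=RF, tag=KW): no match.
- t1 row (code=FL, tag=UI): no match.
- t1 row (code=KW, tag=JV): no match.
- t1 row (code=QE, tag=UI): no match.
- 6 t2 row(s) had no t1 match → kept, t1 columns NULL.
After projecting and ordering:
t1.city | t2.code
NULL | AX
NULL | AX
NULL | JV
NULL | JV
NULL | JV
NULL | UI

(NULL, AX); (NULL, AX); (NULL, JV); (NULL, JV); (NULL, JV); (NULL, UI)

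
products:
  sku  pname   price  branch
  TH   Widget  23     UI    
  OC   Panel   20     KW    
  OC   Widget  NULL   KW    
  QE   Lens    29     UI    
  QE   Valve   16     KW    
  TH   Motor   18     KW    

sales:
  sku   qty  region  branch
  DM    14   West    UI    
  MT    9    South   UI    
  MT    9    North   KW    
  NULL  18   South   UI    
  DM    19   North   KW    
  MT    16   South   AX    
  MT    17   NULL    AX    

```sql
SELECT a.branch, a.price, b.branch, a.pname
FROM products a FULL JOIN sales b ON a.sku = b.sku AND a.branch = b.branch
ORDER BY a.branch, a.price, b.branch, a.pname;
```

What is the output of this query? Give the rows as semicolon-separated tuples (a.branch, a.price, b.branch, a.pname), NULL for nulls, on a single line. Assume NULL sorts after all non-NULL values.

FULL OUTER JOIN keeps every row from both sides; unmatched rows get NULL for the other side's columns.
Matching on a.sku = b.sku AND a.branch = b.branch. A NULL in a compared column never satisfies the condition.
Matched pairs: 0; unmatched a rows kept: 6; unmatched b rows kept: 7.

(KW, 16, NULL, Valve); (KW, 18, NULL, Motor); (KW, 20, NULL, Panel); (KW, NULL, NULL, Widget); (UI, 23, NULL, Widget); (UI, 29, NULL, Lens); (NULL, NULL, AX, NULL); (NULL, NULL, AX, NULL); (NULL, NULL, KW, NULL); (NULL, NULL, KW, NULL); (NULL, NULL, UI, NULL); (NULL, NULL, UI, NULL); (NULL, NULL, UI, NULL)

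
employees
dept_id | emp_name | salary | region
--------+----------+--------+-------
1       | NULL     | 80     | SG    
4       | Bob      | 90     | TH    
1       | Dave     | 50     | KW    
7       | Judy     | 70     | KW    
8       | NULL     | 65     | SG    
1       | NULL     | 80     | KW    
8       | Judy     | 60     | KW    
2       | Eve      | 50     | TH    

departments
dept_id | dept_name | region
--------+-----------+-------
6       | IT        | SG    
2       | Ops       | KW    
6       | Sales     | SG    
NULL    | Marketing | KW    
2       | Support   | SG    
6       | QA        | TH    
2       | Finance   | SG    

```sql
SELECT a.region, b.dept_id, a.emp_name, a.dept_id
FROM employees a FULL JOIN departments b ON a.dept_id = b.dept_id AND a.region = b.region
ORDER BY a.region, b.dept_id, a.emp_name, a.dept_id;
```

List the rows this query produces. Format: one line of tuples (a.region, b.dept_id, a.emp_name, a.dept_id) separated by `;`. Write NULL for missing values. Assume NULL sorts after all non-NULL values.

FULL OUTER JOIN keeps every row from both sides; unmatched rows get NULL for the other side's columns.
Matching on a.dept_id = b.dept_id AND a.region = b.region. A NULL in a compared column never satisfies the condition.
Matched pairs: 0; unmatched a rows kept: 8; unmatched b rows kept: 7.

(KW, NULL, Dave, 1); (KW, NULL, Judy, 7); (KW, NULL, Judy, 8); (KW, NULL, NULL, 1); (SG, NULL, NULL, 1); (SG, NULL, NULL, 8); (TH, NULL, Bob, 4); (TH, NULL, Eve, 2); (NULL, 2, NULL, NULL); (NULL, 2, NULL, NULL); (NULL, 2, NULL, NULL); (NULL, 6, NULL, NULL); (NULL, 6, NULL, NULL); (NULL, 6, NULL, NULL); (NULL, NULL, NULL, NULL)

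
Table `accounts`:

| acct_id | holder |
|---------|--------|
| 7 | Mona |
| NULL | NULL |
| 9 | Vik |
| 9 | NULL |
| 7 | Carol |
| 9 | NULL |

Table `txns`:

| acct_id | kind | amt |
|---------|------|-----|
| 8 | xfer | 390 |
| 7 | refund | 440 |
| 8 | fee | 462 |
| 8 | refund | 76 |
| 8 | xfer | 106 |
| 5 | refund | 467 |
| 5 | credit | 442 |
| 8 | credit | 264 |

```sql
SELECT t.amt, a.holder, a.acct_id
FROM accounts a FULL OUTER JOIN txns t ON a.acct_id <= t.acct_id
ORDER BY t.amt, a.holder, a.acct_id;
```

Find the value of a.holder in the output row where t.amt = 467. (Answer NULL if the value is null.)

FULL OUTER JOIN keeps every row from both sides; unmatched rows get NULL for the other side's columns.
Matching on a.acct_id <= t.acct_id. A NULL in a compared column never satisfies the condition.
- a[0] acct_id=7 → 6 match(es) in t → 6 row(s).
- a[1] acct_id=NULL → no match; kept with NULLs on the t side.
- a[2] acct_id=9 → no match; kept with NULLs on the t side.
- a[3] acct_id=9 → no match; kept with NULLs on the t side.
- a[4] acct_id=7 → 6 match(es) in t → 6 row(s).
- a[5] acct_id=9 → no match; kept with NULLs on the t side.
- plus 2 unmatched t row(s), each kept with NULL a columns.

NULL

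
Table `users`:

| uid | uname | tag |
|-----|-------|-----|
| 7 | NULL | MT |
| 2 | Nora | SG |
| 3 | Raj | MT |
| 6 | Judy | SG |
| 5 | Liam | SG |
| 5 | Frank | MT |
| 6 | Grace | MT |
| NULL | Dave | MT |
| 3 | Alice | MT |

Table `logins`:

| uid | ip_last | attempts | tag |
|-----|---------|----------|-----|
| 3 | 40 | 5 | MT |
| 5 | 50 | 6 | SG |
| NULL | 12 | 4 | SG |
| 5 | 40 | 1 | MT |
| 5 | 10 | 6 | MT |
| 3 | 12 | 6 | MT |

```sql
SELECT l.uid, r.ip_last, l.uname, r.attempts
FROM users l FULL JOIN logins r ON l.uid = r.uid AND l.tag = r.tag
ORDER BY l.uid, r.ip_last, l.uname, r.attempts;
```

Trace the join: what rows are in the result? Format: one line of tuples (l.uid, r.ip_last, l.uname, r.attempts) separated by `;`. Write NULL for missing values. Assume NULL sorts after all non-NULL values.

FULL OUTER JOIN keeps every row from both sides; unmatched rows get NULL for the other side's columns.
Matching on l.uid = r.uid AND l.tag = r.tag. A NULL in a compared column never satisfies the condition.
- l (uid=7, tag=MT) has no partner → padded with NULL.
- l (uid=2, tag=SG) has no partner → padded with NULL.
- l (uid=3, tag=MT) pairs with 2 row(s) of r.
- l (uid=6, tag=SG) has no partner → padded with NULL.
- l (uid=5, tag=SG) pairs with 1 row(s) of r.
- l (uid=5, tag=MT) pairs with 2 row(s) of r.
- l (uid=6, tag=MT) has no partner → padded with NULL.
- l (uid=NULL, tag=MT) has no partner → padded with NULL.
- l (uid=3, tag=MT) pairs with 2 row(s) of r.
- plus 1 unmatched r row(s), each kept with NULL l columns.

(2, NULL, Nora, NULL); (3, 12, Alice, 6); (3, 12, Raj, 6); (3, 40, Alice, 5); (3, 40, Raj, 5); (5, 10, Frank, 6); (5, 40, Frank, 1); (5, 50, Liam, 6); (6, NULL, Grace, NULL); (6, NULL, Judy, NULL); (7, NULL, NULL, NULL); (NULL, 12, NULL, 4); (NULL, NULL, Dave, NULL)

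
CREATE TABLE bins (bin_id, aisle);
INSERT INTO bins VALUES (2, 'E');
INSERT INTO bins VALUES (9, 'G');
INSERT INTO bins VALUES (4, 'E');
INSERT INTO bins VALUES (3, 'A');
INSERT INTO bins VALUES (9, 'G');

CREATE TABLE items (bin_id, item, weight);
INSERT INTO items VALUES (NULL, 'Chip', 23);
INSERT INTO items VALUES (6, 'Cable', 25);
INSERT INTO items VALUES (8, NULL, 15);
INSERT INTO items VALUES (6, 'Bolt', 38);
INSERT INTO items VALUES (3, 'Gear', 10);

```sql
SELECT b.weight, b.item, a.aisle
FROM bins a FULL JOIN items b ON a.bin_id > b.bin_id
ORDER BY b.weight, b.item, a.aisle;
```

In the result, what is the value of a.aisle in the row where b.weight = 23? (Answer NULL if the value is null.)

FULL OUTER JOIN keeps every row from both sides; unmatched rows get NULL for the other side's columns.
Matching on a.bin_id > b.bin_id. A NULL in a compared column never satisfies the condition.
Matched pairs: 9; unmatched a rows kept: 2; unmatched b rows kept: 1.

NULL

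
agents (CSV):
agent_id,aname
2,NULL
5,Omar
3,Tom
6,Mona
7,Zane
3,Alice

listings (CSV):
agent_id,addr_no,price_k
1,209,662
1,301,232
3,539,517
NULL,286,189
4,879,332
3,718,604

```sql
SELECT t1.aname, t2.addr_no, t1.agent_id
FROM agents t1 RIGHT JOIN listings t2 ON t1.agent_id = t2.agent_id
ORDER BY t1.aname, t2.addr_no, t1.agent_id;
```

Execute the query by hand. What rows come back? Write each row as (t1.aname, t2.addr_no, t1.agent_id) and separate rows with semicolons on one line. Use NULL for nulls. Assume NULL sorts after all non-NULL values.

RIGHT JOIN keeps every row from `listings`; unmatched rows get NULL for `agents`'s columns.
Matching on t1.agent_id = t2.agent_id. A NULL in a compared column never satisfies the condition.
- t1[0] agent_id=2 → no match.
- t1[1] agent_id=5 → no match.
- t1[2] agent_id=3 → 2 match(es) in t2 → 2 row(s).
- t1[3] agent_id=6 → no match.
- t1[4] agent_id=7 → no match.
- t1[5] agent_id=3 → 2 match(es) in t2 → 2 row(s).
- 4 t2 row(s) had no t1 match → kept, t1 columns NULL.
After projecting and ordering:
t1.aname | t2.addr_no | t1.agent_id
Alice | 539 | 3
Alice | 718 | 3
Tom | 539 | 3
Tom | 718 | 3
NULL | 209 | NULL
NULL | 286 | NULL
NULL | 301 | NULL
NULL | 879 | NULL

(Alice, 539, 3); (Alice, 718, 3); (Tom, 539, 3); (Tom, 718, 3); (NULL, 209, NULL); (NULL, 286, NULL); (NULL, 301, NULL); (NULL, 879, NULL)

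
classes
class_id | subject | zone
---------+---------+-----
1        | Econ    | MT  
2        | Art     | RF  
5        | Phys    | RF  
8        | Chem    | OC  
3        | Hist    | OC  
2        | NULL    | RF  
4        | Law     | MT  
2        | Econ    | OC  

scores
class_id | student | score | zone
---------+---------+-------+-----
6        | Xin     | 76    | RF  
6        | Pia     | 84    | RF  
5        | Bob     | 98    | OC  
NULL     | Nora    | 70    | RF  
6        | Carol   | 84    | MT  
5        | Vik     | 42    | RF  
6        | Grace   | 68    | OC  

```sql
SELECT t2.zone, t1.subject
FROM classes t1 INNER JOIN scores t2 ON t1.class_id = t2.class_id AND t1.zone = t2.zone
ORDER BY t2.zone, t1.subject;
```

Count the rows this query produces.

1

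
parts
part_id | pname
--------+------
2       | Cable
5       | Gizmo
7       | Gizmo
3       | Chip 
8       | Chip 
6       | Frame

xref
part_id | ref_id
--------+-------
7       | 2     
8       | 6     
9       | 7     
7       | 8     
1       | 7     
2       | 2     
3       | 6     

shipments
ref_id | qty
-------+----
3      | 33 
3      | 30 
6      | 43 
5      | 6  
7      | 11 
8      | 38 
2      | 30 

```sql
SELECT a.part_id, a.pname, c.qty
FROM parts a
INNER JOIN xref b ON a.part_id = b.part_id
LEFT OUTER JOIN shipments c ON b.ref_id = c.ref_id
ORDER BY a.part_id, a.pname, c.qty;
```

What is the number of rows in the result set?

5

Joins associate left-to-right: parts INNER JOIN xref on part_id gives 5 intermediate row(s).
Then LEFT JOIN `shipments c` on ref_id: each of those 5 rows is kept; rows whose b.ref_id has no match in c get NULL for c's columns.
Result: 5 row(s).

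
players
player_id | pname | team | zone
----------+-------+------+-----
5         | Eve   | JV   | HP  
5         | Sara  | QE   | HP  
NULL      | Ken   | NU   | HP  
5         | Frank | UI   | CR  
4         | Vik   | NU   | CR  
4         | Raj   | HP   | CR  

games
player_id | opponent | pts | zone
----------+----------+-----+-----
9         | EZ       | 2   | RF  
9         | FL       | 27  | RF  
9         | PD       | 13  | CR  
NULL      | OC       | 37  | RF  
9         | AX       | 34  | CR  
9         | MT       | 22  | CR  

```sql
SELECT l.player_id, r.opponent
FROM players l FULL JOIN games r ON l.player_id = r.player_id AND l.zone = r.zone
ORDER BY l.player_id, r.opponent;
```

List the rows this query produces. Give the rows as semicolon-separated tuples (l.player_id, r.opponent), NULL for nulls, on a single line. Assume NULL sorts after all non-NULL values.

FULL OUTER JOIN keeps every row from both sides; unmatched rows get NULL for the other side's columns.
Matching on l.player_id = r.player_id AND l.zone = r.zone. A NULL in a compared column never satisfies the condition.
- l row (player_id=5, zone=HP): no match → kept, r columns NULL.
- l row (player_id=5, zone=HP): no match → kept, r columns NULL.
- l row (player_id=NULL, zone=HP): no match → kept, r columns NULL.
- l row (player_id=5, zone=CR): no match → kept, r columns NULL.
- l row (player_id=4, zone=CR): no match → kept, r columns NULL.
- l row (player_id=4, zone=CR): no match → kept, r columns NULL.
- 6 row(s) from r found no l partner → padded with NULL.

(4, NULL); (4, NULL); (5, NULL); (5, NULL); (5, NULL); (NULL, AX); (NULL, EZ); (NULL, FL); (NULL, MT); (NULL, OC); (NULL, PD); (NULL, NULL)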